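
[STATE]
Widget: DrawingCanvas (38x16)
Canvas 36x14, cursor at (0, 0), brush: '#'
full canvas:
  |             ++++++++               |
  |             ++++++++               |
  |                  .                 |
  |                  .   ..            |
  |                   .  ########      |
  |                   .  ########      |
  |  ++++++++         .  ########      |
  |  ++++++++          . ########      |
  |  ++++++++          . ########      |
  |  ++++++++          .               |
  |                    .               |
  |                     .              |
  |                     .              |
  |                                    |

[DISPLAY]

+            ++++++++                 
             ++++++++                 
                  .                   
                  .   ..              
                   .  ########        
                   .  ########        
  ++++++++         .  ########        
  ++++++++          . ########        
  ++++++++          . ########        
  ++++++++          .                 
                    .                 
                     .                
                     .                
                                      
                                      
                                      


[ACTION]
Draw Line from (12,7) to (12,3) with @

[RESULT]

+            ++++++++                 
             ++++++++                 
                  .                   
                  .   ..              
                   .  ########        
                   .  ########        
  ++++++++         .  ########        
  ++++++++          . ########        
  ++++++++          . ########        
  ++++++++          .                 
                    .                 
                     .                
   @@@@@             .                
                                      
                                      
                                      


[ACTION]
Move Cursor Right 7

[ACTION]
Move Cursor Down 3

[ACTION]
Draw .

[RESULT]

             ++++++++                 
             ++++++++                 
                  .                   
       .          .   ..              
                   .  ########        
                   .  ########        
  ++++++++         .  ########        
  ++++++++          . ########        
  ++++++++          . ########        
  ++++++++          .                 
                    .                 
                     .                
   @@@@@             .                
                                      
                                      
                                      


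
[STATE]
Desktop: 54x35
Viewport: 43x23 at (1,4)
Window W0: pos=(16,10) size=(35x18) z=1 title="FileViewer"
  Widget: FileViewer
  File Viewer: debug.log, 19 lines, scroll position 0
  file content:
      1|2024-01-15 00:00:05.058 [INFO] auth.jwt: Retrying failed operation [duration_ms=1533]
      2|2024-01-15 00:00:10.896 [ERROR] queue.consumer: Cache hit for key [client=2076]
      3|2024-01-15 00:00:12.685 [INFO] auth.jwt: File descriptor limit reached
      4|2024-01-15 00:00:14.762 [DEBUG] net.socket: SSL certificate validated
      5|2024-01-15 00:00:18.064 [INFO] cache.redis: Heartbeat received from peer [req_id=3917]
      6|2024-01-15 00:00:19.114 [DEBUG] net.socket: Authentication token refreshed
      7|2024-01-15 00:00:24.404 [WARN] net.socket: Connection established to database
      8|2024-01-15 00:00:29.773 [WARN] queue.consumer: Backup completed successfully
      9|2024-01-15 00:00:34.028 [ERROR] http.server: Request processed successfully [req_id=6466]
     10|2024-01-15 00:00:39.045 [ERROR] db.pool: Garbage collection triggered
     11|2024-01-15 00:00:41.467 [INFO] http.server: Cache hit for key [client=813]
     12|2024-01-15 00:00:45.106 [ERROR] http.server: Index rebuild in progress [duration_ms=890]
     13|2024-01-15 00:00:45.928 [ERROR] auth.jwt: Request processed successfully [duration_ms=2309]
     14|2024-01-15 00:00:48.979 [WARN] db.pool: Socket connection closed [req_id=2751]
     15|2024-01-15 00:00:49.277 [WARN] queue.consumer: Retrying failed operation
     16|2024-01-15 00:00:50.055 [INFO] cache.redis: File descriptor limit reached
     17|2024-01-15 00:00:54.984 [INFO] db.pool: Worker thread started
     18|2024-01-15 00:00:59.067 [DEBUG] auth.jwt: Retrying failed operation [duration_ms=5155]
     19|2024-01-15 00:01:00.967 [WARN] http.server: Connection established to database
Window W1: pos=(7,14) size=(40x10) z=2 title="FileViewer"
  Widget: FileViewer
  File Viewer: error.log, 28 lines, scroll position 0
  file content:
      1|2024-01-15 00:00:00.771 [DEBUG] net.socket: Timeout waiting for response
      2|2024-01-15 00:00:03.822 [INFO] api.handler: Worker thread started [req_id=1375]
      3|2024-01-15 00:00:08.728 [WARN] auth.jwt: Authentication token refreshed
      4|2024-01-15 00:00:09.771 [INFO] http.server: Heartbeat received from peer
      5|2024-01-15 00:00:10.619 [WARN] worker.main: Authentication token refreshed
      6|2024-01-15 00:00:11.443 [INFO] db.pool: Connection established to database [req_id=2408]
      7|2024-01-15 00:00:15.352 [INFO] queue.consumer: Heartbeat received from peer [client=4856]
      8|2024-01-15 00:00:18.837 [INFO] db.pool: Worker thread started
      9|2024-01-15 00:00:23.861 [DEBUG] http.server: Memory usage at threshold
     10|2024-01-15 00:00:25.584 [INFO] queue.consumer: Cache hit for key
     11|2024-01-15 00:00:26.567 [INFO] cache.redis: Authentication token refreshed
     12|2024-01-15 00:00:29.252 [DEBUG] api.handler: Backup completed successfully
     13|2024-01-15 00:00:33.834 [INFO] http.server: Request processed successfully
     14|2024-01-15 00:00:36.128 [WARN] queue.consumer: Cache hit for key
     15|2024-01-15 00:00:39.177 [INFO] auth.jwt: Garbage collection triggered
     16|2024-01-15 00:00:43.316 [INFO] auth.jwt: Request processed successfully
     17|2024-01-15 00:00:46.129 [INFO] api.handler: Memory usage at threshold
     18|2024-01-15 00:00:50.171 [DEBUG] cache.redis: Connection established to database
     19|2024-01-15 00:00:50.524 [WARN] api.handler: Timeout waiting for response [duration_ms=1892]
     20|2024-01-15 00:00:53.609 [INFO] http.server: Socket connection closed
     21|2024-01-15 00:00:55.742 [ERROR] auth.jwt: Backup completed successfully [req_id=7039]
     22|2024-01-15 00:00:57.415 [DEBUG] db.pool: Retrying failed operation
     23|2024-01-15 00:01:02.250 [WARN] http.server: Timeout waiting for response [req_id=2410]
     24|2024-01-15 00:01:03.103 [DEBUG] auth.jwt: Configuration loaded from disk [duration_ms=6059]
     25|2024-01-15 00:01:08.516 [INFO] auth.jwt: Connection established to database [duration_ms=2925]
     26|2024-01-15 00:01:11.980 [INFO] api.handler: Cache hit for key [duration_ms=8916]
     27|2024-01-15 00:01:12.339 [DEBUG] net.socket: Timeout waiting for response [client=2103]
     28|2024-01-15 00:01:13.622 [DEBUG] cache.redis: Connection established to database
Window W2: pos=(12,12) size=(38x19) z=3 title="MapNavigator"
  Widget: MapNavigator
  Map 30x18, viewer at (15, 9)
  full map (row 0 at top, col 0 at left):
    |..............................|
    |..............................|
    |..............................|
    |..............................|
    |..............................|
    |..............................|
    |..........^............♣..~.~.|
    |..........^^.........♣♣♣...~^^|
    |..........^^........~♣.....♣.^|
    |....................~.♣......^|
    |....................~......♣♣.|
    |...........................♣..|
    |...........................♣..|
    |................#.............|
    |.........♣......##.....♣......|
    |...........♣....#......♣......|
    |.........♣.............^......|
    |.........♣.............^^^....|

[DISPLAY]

                                           
                                           
                                           
                                           
                                           
                                           
               ┏━━━━━━━━━━━━━━━━━━━━━━━━━━━
               ┃ FileViewer                
           ┏━━━━━━━━━━━━━━━━━━━━━━━━━━━━━━━
           ┃ MapNavigator                  
      ┏━━━━┠───────────────────────────────
      ┃ Fil┃   ............................
      ┠────┃   ............................
      ┃2024┃   ............................
      ┃2024┃   ............................
      ┃2024┃   ..........^............♣..~.
      ┃2024┃   ..........^^.........♣♣♣...~
      ┃2024┃   ..........^^........~♣.....♣
      ┃2024┃   ...............@....~.♣.....
      ┗━━━━┃   ....................~......♣
           ┃   ...........................♣
           ┃   ...........................♣
           ┃   ................#...........


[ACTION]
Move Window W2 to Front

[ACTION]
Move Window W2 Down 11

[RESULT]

                                           
                                           
                                           
                                           
                                           
                                           
               ┏━━━━━━━━━━━━━━━━━━━━━━━━━━━
               ┃ FileViewer                
               ┠───────────────────────────
               ┃2024-01-15 00:00:05.058 [IN
      ┏━━━━━━━━━━━━━━━━━━━━━━━━━━━━━━━━━━━━
      ┃ FileViewer                         
      ┠────┏━━━━━━━━━━━━━━━━━━━━━━━━━━━━━━━
      ┃2024┃ MapNavigator                  
      ┃2024┠───────────────────────────────
      ┃2024┃   ............................
      ┃2024┃   ............................
      ┃2024┃   ............................
      ┃2024┃   ............................
      ┗━━━━┃   ..........^............♣..~.
           ┃   ..........^^.........♣♣♣...~
           ┃   ..........^^........~♣.....♣
           ┃   ...............@....~.♣.....


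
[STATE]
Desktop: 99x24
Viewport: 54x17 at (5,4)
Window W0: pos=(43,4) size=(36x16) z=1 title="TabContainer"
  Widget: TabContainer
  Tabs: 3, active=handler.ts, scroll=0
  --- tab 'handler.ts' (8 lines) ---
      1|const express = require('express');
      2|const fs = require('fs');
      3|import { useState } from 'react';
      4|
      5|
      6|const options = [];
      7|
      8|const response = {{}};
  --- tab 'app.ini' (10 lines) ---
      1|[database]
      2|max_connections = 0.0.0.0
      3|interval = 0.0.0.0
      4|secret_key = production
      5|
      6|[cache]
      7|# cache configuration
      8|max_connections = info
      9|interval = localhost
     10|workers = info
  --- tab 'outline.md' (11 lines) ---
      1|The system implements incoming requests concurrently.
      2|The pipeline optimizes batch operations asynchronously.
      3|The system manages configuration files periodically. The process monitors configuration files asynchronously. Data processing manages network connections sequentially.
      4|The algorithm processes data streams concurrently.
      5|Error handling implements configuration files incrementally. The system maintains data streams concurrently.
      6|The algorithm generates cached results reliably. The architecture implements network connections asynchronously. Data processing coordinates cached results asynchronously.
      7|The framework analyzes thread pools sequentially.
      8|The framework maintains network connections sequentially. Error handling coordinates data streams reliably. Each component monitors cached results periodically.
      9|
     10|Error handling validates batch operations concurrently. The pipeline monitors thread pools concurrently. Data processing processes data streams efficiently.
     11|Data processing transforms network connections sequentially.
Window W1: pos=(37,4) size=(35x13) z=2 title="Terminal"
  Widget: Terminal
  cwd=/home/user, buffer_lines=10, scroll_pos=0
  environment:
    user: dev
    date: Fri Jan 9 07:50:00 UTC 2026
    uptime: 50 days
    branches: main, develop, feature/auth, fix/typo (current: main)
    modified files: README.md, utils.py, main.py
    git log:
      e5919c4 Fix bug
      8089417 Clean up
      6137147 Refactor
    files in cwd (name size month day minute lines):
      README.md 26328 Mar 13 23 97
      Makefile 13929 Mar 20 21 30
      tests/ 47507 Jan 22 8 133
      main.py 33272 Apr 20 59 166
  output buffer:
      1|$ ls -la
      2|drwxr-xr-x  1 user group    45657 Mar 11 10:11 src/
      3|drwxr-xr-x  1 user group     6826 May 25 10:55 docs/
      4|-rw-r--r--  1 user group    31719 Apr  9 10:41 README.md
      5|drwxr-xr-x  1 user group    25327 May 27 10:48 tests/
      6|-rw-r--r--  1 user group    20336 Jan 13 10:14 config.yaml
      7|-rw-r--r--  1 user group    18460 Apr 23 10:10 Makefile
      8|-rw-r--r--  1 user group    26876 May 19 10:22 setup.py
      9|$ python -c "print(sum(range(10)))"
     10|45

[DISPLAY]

                                ┏━━━━━━━━━━━━━━━━━━━━━
                                ┃ Terminal            
                                ┠─────────────────────
                                ┃$ ls -la             
                                ┃drwxr-xr-x  1 user gr
                                ┃drwxr-xr-x  1 user gr
                                ┃-rw-r--r--  1 user gr
                                ┃drwxr-xr-x  1 user gr
                                ┃-rw-r--r--  1 user gr
                                ┃-rw-r--r--  1 user gr
                                ┃-rw-r--r--  1 user gr
                                ┃$ python -c "print(su
                                ┗━━━━━━━━━━━━━━━━━━━━━
                                      ┃               
                                      ┃               
                                      ┗━━━━━━━━━━━━━━━
                                                      


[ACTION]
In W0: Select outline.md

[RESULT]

                                ┏━━━━━━━━━━━━━━━━━━━━━
                                ┃ Terminal            
                                ┠─────────────────────
                                ┃$ ls -la             
                                ┃drwxr-xr-x  1 user gr
                                ┃drwxr-xr-x  1 user gr
                                ┃-rw-r--r--  1 user gr
                                ┃drwxr-xr-x  1 user gr
                                ┃-rw-r--r--  1 user gr
                                ┃-rw-r--r--  1 user gr
                                ┃-rw-r--r--  1 user gr
                                ┃$ python -c "print(su
                                ┗━━━━━━━━━━━━━━━━━━━━━
                                      ┃               
                                      ┃Error handling 
                                      ┗━━━━━━━━━━━━━━━
                                                      


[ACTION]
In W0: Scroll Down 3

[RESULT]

                                ┏━━━━━━━━━━━━━━━━━━━━━
                                ┃ Terminal            
                                ┠─────────────────────
                                ┃$ ls -la             
                                ┃drwxr-xr-x  1 user gr
                                ┃drwxr-xr-x  1 user gr
                                ┃-rw-r--r--  1 user gr
                                ┃drwxr-xr-x  1 user gr
                                ┃-rw-r--r--  1 user gr
                                ┃-rw-r--r--  1 user gr
                                ┃-rw-r--r--  1 user gr
                                ┃$ python -c "print(su
                                ┗━━━━━━━━━━━━━━━━━━━━━
                                      ┃               
                                      ┃               
                                      ┗━━━━━━━━━━━━━━━
                                                      


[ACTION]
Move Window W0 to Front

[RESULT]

                                ┏━━━━━┏━━━━━━━━━━━━━━━
                                ┃ Term┃ TabContainer  
                                ┠─────┠───────────────
                                ┃$ ls ┃ handler.ts │ a
                                ┃drwxr┃───────────────
                                ┃drwxr┃The algorithm p
                                ┃-rw-r┃Error handling 
                                ┃drwxr┃The algorithm g
                                ┃-rw-r┃The framework a
                                ┃-rw-r┃The framework m
                                ┃-rw-r┃               
                                ┃$ pyt┃Error handling 
                                ┗━━━━━┃Data processing
                                      ┃               
                                      ┃               
                                      ┗━━━━━━━━━━━━━━━
                                                      


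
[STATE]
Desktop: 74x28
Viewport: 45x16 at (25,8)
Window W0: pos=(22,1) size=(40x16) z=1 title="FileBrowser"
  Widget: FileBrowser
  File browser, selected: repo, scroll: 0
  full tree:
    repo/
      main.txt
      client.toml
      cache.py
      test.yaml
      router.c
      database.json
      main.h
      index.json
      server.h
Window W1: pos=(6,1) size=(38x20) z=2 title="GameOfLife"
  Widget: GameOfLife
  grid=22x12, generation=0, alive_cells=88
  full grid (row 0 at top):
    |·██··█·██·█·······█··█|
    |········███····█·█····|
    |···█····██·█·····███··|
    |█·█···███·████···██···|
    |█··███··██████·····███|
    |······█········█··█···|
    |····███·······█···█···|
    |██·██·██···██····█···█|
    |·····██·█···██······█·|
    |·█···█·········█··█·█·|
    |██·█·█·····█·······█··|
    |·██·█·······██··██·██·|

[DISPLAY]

█···              ┃                 ┃        
·███              ┃                 ┃        
█···              ┃                 ┃        
█···              ┃                 ┃        
···█              ┃                 ┃        
··█·              ┃                 ┃        
█·█·              ┃                 ┃        
·█··              ┃                 ┃        
·██·              ┃━━━━━━━━━━━━━━━━━┛        
                  ┃                          
                  ┃                          
                  ┃                          
━━━━━━━━━━━━━━━━━━┛                          
                                             
                                             
                                             


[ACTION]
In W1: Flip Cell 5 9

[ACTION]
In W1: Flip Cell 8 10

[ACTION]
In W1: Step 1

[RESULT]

····              ┃                 ┃        
·██·              ┃                 ┃        
█·█·              ┃                 ┃        
█···              ┃                 ┃        
····              ┃                 ┃        
·███              ┃                 ┃        
··█·              ┃                 ┃        
····              ┃                 ┃        
███·              ┃━━━━━━━━━━━━━━━━━┛        
                  ┃                          
                  ┃                          
                  ┃                          
━━━━━━━━━━━━━━━━━━┛                          
                                             
                                             
                                             


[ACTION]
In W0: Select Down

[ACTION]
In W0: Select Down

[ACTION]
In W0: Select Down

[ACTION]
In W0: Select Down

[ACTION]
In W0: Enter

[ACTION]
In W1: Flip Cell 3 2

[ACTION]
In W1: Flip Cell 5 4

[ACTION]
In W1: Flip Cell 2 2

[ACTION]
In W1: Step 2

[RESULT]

·██·              ┃                 ┃        
█··█              ┃                 ┃        
··█·              ┃                 ┃        
····              ┃                 ┃        
···█              ┃                 ┃        
····              ┃                 ┃        
····              ┃                 ┃        
···█              ┃                 ┃        
·█··              ┃━━━━━━━━━━━━━━━━━┛        
                  ┃                          
                  ┃                          
                  ┃                          
━━━━━━━━━━━━━━━━━━┛                          
                                             
                                             
                                             


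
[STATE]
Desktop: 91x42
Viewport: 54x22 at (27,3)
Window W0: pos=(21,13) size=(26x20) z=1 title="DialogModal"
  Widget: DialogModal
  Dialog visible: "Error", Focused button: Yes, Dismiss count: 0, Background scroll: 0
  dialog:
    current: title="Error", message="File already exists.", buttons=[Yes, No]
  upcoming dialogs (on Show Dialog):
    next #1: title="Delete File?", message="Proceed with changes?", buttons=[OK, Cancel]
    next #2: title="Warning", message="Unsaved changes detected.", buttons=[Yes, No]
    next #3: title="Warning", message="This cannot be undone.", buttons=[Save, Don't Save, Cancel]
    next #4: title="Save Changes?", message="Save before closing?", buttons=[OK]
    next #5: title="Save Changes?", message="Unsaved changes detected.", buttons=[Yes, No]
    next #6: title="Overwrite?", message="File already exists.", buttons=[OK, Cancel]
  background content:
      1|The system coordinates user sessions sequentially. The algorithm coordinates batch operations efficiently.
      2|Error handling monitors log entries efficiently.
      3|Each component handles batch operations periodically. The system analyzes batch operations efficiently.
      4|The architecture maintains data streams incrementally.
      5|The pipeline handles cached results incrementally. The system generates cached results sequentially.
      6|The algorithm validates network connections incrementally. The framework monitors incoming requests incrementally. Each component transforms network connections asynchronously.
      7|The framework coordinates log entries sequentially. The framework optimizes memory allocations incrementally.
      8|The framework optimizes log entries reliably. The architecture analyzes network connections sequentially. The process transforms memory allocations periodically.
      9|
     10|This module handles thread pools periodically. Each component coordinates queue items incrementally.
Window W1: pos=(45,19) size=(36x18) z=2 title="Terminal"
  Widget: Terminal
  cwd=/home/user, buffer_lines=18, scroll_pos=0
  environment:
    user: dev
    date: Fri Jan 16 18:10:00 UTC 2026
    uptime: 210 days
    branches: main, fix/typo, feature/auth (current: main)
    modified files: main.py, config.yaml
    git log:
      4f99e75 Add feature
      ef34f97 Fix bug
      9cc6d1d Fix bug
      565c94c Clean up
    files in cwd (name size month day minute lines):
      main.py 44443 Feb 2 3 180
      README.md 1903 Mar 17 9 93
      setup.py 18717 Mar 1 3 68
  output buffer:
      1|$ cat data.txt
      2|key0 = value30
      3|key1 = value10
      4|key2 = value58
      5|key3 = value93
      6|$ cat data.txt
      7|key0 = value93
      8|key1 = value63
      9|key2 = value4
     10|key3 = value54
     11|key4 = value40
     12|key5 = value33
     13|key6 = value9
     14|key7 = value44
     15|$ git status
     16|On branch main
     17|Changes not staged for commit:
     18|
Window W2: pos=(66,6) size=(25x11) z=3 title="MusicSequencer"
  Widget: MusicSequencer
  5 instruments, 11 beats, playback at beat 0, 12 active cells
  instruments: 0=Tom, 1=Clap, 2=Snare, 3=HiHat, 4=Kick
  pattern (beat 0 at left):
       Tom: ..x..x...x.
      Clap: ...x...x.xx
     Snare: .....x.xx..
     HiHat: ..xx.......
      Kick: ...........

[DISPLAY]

                                                      
                                                      
                                                      
                                       ┏━━━━━━━━━━━━━━
                                       ┃ MusicSequence
                                       ┠──────────────
                                       ┃      ▼1234567
                                       ┃   Tom··█··█··
                                       ┃  Clap···█···█
                                       ┃ Snare·····█·█
━━━━━━━━━━━━━━━━━━━┓                   ┃ HiHat··██····
ogModal            ┃                   ┃  Kick········
───────────────────┨                   ┃              
ystem coordinates u┃                   ┗━━━━━━━━━━━━━━
 handling monitors ┃                                  
component handles b┃                                  
rchitecture mainta┏━━━━━━━━━━━━━━━━━━━━━━━━━━━━━━━━━━┓
ipeline handles ca┃ Terminal                         ┃
────────────────┐s┠──────────────────────────────────┨
    Error       │t┃$ cat data.txt                    ┃
le already exist│s┃key0 = value30                    ┃
  [Yes]  No     │ ┃key1 = value10                    ┃


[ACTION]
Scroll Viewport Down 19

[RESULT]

ipeline handles ca┃ Terminal                         ┃
────────────────┐s┠──────────────────────────────────┨
    Error       │t┃$ cat data.txt                    ┃
le already exist│s┃key0 = value30                    ┃
  [Yes]  No     │ ┃key1 = value10                    ┃
────────────────┘r┃key2 = value58                    ┃
                  ┃key3 = value93                    ┃
                  ┃$ cat data.txt                    ┃
                  ┃key0 = value93                    ┃
                  ┃key1 = value63                    ┃
                  ┃key2 = value4                     ┃
                  ┃key3 = value54                    ┃
━━━━━━━━━━━━━━━━━━┃key4 = value40                    ┃
                  ┃key5 = value33                    ┃
                  ┃key6 = value9                     ┃
                  ┃key7 = value44                    ┃
                  ┗━━━━━━━━━━━━━━━━━━━━━━━━━━━━━━━━━━┛
                                                      
                                                      
                                                      
                                                      
                                                      


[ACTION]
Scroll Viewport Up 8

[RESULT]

                                       ┃ Snare·····█·█
━━━━━━━━━━━━━━━━━━━┓                   ┃ HiHat··██····
ogModal            ┃                   ┃  Kick········
───────────────────┨                   ┃              
ystem coordinates u┃                   ┗━━━━━━━━━━━━━━
 handling monitors ┃                                  
component handles b┃                                  
rchitecture mainta┏━━━━━━━━━━━━━━━━━━━━━━━━━━━━━━━━━━┓
ipeline handles ca┃ Terminal                         ┃
────────────────┐s┠──────────────────────────────────┨
    Error       │t┃$ cat data.txt                    ┃
le already exist│s┃key0 = value30                    ┃
  [Yes]  No     │ ┃key1 = value10                    ┃
────────────────┘r┃key2 = value58                    ┃
                  ┃key3 = value93                    ┃
                  ┃$ cat data.txt                    ┃
                  ┃key0 = value93                    ┃
                  ┃key1 = value63                    ┃
                  ┃key2 = value4                     ┃
                  ┃key3 = value54                    ┃
━━━━━━━━━━━━━━━━━━┃key4 = value40                    ┃
                  ┃key5 = value33                    ┃


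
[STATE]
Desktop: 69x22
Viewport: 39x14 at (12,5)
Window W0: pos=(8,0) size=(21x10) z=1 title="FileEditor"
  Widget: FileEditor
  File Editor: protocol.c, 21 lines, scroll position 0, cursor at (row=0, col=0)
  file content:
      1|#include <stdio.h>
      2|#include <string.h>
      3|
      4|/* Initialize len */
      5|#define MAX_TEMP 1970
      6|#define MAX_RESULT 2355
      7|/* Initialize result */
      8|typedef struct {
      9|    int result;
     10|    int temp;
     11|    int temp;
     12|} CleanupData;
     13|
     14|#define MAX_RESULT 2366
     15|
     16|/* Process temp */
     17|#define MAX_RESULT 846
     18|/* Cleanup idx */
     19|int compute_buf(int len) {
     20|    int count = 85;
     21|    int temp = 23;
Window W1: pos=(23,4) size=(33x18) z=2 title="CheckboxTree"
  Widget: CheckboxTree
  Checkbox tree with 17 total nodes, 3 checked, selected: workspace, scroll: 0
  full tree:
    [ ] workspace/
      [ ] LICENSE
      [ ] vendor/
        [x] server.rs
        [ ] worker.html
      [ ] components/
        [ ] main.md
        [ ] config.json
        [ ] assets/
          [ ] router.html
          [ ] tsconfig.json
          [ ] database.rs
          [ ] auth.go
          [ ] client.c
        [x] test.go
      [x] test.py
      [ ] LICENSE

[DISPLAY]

           ┃ CheckboxTree              
Initialize ┠───────────────────────────
fine MAX_TE┃>[-] workspace/            
fine MAX_RE┃   [ ] LICENSE             
━━━━━━━━━━━┃   [-] vendor/             
           ┃     [x] server.rs         
           ┃     [ ] worker.html       
           ┃   [-] components/         
           ┃     [ ] main.md           
           ┃     [ ] config.json       
           ┃     [ ] assets/           
           ┃       [ ] router.html     
           ┃       [ ] tsconfig.json   
           ┃       [ ] database.rs     


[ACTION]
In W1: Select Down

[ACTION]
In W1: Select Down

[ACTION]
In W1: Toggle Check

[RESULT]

           ┃ CheckboxTree              
Initialize ┠───────────────────────────
fine MAX_TE┃ [-] workspace/            
fine MAX_RE┃   [ ] LICENSE             
━━━━━━━━━━━┃>  [x] vendor/             
           ┃     [x] server.rs         
           ┃     [x] worker.html       
           ┃   [-] components/         
           ┃     [ ] main.md           
           ┃     [ ] config.json       
           ┃     [ ] assets/           
           ┃       [ ] router.html     
           ┃       [ ] tsconfig.json   
           ┃       [ ] database.rs     


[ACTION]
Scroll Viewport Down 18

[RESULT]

fine MAX_RE┃   [ ] LICENSE             
━━━━━━━━━━━┃>  [x] vendor/             
           ┃     [x] server.rs         
           ┃     [x] worker.html       
           ┃   [-] components/         
           ┃     [ ] main.md           
           ┃     [ ] config.json       
           ┃     [ ] assets/           
           ┃       [ ] router.html     
           ┃       [ ] tsconfig.json   
           ┃       [ ] database.rs     
           ┃       [ ] auth.go         
           ┃       [ ] client.c        
           ┗━━━━━━━━━━━━━━━━━━━━━━━━━━━


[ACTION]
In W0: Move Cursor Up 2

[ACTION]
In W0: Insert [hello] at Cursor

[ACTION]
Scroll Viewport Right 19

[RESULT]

 LICENSE                 ┃             
 vendor/                 ┃             
x] server.rs             ┃             
x] worker.html           ┃             
 components/             ┃             
 ] main.md               ┃             
 ] config.json           ┃             
 ] assets/               ┃             
 [ ] router.html         ┃             
 [ ] tsconfig.json       ┃             
 [ ] database.rs         ┃             
 [ ] auth.go             ┃             
 [ ] client.c            ┃             
━━━━━━━━━━━━━━━━━━━━━━━━━┛             


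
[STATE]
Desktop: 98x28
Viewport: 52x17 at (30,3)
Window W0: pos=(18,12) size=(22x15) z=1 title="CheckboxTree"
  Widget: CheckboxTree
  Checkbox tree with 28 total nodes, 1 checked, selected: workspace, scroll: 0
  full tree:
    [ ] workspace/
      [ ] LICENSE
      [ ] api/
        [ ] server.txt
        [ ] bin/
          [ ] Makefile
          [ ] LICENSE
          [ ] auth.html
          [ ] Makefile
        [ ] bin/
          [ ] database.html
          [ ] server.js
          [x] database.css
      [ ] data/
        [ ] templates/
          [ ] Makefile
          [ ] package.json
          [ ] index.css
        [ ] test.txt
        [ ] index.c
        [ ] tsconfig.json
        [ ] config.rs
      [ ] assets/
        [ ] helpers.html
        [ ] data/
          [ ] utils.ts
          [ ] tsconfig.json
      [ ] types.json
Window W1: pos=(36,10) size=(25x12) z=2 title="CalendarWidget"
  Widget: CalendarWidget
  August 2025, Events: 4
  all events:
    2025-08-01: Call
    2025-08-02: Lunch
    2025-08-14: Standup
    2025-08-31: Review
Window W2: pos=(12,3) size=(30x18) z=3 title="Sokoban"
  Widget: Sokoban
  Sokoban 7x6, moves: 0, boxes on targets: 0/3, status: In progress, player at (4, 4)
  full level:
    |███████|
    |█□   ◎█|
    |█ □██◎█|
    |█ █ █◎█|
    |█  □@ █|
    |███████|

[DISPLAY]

━━━━━━━━━━━┓                                        
           ┃                                        
───────────┨                                        
           ┃                                        
           ┃                                        
           ┃                                        
           ┃                                        
           ┃━━━━━━━━━━━━━━━━━━┓                     
           ┃ndarWidget        ┃                     
           ┃──────────────────┨                     
           ┃ August 2025      ┃                     
           ┃ We Th Fr Sa Su   ┃                     
           ┃        1*  2*  3 ┃                     
           ┃  6  7  8  9 10   ┃                     
           ┃ 13 14* 15 16 17  ┃                     
           ┃ 20 21 22 23 24   ┃                     
           ┃ 27 28 29 30 31*  ┃                     


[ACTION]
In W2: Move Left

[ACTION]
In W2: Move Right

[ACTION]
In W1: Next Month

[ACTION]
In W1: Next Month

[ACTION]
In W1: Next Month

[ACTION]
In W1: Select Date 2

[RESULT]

━━━━━━━━━━━┓                                        
           ┃                                        
───────────┨                                        
           ┃                                        
           ┃                                        
           ┃                                        
           ┃                                        
           ┃━━━━━━━━━━━━━━━━━━┓                     
           ┃ndarWidget        ┃                     
           ┃──────────────────┨                     
           ┃November 2025     ┃                     
           ┃ We Th Fr Sa Su   ┃                     
           ┃           1 [ 2] ┃                     
           ┃  5  6  7  8  9   ┃                     
           ┃ 12 13 14 15 16   ┃                     
           ┃ 19 20 21 22 23   ┃                     
           ┃ 26 27 28 29 30   ┃                     


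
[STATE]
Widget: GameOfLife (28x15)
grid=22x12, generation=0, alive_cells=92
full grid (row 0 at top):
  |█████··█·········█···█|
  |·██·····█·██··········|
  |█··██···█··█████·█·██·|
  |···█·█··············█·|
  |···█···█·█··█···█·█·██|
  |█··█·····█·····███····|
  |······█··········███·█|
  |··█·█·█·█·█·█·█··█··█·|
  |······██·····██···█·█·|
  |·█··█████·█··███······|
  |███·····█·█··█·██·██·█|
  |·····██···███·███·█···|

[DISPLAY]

Gen: 0                      
█████··█·········█···█      
·██·····█·██··········      
█··██···█··█████·█·██·      
···█·█··············█·      
···█···█·█··█···█·█·██      
█··█·····█·····███····      
······█··········███·█      
··█·█·█·█·█·█·█··█··█·      
······██·····██···█·█·      
·█··█████·█··███······      
███·····█·█··█·██·██·█      
·····██···███·███·█···      
                            
                            


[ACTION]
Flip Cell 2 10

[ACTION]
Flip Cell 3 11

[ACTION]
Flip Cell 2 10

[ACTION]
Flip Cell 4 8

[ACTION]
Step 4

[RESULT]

Gen: 4                      
···█·····███·██·······      
····█··█·····██·····█·      
····██··██···█····████      
···██··████·██···█···█      
····█·█·█······██··█·█      
·██·····█·····█·█·█··█      
··█·█···█·····█·█···█·      
·█·██·█····█··█·█·····      
·█·█·██···█····█·····█      
█··█·····██······█···█      
█·█·····█····███·····█      
·██······████···████··      
                            
                            


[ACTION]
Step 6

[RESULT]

Gen: 10                     
·····██····██·█·······      
·····███··█·········██      
·········█·█·█······██      
···█······█··██·██····      
···███····█·█·····█···      
········█·········█···      
····█·······█···███···      
····█·······█····██···      
····██···········██···      
·····█···█···█····█·█·      
····██·······█····█·█·      
·········█·········██·      
                            
                            
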